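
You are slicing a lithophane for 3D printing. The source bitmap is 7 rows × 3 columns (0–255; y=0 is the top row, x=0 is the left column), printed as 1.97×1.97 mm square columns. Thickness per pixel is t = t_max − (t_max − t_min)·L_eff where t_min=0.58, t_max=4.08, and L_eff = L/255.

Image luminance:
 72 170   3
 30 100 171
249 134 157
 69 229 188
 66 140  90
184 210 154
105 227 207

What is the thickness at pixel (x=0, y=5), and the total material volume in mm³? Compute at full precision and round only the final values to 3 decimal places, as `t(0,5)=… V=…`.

span = t_max - t_min = 4.08 - 0.58 = 3.500
L(0,5) = 184, L_eff = 184/255 = 0.721569
t(0,5) = 4.08 - 3.500·0.721569 = 1.555
Σt over all 7·3 pixels = 38353/850 ≈ 45.1211765
V = pitch²·Σt = 1.97²·38353/850 = 175.111

t(0,5)=1.555 V=175.111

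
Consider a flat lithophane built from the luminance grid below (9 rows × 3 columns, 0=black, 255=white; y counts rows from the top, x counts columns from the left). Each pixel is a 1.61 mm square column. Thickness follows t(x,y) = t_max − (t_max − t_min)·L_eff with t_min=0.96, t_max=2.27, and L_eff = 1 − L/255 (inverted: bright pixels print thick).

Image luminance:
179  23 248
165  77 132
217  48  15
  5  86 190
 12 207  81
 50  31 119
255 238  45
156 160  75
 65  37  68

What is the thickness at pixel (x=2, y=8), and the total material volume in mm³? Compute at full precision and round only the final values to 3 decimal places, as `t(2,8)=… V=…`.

span = t_max - t_min = 2.27 - 0.96 = 1.310
L(2,8) = 68, L_eff = 1 - 68/255 = 0.733333 (inverted)
t(2,8) = 2.27 - 1.310·0.733333 = 1.309
Σt over all 9·3 pixels = 262966/6375 ≈ 41.2495686
V = pitch²·Σt = 1.61²·262966/6375 = 106.923

t(2,8)=1.309 V=106.923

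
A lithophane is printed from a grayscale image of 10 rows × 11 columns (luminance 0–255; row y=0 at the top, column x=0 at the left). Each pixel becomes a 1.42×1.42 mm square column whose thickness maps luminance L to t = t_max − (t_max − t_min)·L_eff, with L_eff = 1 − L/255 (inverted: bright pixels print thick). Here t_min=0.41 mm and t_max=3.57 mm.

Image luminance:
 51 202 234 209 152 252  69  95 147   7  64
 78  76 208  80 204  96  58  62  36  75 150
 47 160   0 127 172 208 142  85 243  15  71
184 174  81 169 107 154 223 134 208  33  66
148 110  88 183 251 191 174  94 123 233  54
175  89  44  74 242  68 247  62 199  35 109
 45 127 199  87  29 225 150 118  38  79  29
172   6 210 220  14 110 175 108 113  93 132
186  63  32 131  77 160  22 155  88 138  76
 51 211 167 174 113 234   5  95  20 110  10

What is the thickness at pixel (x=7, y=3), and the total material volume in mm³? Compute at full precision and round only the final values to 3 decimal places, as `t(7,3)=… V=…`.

span = t_max - t_min = 3.57 - 0.41 = 3.160
L(7,3) = 134, L_eff = 1 - 134/255 = 0.474510 (inverted)
t(7,3) = 3.57 - 3.160·0.474510 = 2.071
Σt over all 10·11 pixels = 2660309/12750 ≈ 208.6516863
V = pitch²·Σt = 1.42²·2660309/12750 = 420.725

t(7,3)=2.071 V=420.725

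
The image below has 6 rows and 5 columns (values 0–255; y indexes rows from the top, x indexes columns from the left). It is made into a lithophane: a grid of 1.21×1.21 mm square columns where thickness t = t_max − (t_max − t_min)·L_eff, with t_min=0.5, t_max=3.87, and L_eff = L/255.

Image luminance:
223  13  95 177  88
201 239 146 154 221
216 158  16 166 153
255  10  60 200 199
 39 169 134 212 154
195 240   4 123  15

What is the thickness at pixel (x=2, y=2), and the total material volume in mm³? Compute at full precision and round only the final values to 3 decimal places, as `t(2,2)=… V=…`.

span = t_max - t_min = 3.87 - 0.5 = 3.370
L(2,2) = 16, L_eff = 16/255 = 0.062745
t(2,2) = 3.87 - 3.370·0.062745 = 3.659
Σt over all 6·5 pixels = 4053/68 ≈ 59.6029412
V = pitch²·Σt = 1.21²·4053/68 = 87.265

t(2,2)=3.659 V=87.265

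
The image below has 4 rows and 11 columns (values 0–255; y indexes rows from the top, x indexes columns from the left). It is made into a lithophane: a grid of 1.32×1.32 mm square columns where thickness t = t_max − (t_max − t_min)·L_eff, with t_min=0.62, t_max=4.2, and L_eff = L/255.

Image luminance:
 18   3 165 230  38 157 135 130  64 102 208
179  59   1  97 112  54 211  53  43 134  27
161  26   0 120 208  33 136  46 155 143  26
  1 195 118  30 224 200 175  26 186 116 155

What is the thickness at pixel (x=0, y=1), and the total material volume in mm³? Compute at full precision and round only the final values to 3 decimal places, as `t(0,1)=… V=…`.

span = t_max - t_min = 4.2 - 0.62 = 3.580
L(0,1) = 179, L_eff = 179/255 = 0.701961
t(0,1) = 4.2 - 3.580·0.701961 = 1.687
Σt over all 4·11 pixels = 30298/255 ≈ 118.8156863
V = pitch²·Σt = 1.32²·30298/255 = 207.024

t(0,1)=1.687 V=207.024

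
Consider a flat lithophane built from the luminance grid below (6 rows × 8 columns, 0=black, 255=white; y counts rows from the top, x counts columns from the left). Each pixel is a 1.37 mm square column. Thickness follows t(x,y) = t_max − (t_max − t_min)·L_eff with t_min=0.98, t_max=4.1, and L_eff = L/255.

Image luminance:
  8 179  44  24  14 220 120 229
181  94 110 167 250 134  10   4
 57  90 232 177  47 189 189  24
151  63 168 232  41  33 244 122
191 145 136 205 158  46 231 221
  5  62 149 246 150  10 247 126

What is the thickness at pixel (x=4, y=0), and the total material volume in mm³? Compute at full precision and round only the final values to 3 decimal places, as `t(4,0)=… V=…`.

span = t_max - t_min = 4.1 - 0.98 = 3.120
L(4,0) = 14, L_eff = 14/255 = 0.054902
t(4,0) = 4.1 - 3.120·0.054902 = 3.929
Σt over all 6·8 pixels = 10306/85 ≈ 121.2470588
V = pitch²·Σt = 1.37²·10306/85 = 227.569

t(4,0)=3.929 V=227.569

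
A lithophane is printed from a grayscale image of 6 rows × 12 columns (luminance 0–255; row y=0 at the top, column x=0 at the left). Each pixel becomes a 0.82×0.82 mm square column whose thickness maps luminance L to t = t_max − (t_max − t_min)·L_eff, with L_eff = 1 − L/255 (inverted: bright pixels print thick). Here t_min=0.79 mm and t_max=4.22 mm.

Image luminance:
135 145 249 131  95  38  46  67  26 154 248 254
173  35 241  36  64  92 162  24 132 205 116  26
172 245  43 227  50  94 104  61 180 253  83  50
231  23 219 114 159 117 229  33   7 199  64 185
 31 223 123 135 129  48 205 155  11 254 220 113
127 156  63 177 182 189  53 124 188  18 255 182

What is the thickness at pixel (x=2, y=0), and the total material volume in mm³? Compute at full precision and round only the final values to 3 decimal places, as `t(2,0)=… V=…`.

t(2,0)=4.139 V=123.237

span = t_max - t_min = 4.22 - 0.79 = 3.430
L(2,0) = 249, L_eff = 1 - 249/255 = 0.023529 (inverted)
t(2,0) = 4.22 - 3.430·0.023529 = 4.139
Σt over all 6·12 pixels = 4673611/25500 ≈ 183.2788627
V = pitch²·Σt = 0.82²·4673611/25500 = 123.237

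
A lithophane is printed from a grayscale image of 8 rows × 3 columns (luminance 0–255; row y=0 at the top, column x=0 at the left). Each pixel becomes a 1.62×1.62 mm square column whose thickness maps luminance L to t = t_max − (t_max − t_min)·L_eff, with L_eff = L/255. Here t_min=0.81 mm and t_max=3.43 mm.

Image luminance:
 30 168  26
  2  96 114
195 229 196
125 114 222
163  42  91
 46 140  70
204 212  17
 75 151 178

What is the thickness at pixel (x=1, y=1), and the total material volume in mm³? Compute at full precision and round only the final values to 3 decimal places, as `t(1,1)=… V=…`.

span = t_max - t_min = 3.43 - 0.81 = 2.620
L(1,1) = 96, L_eff = 96/255 = 0.376471
t(1,1) = 3.43 - 2.620·0.376471 = 2.444
Σt over all 8·3 pixels = 334447/6375 ≈ 52.4622745
V = pitch²·Σt = 1.62²·334447/6375 = 137.682

t(1,1)=2.444 V=137.682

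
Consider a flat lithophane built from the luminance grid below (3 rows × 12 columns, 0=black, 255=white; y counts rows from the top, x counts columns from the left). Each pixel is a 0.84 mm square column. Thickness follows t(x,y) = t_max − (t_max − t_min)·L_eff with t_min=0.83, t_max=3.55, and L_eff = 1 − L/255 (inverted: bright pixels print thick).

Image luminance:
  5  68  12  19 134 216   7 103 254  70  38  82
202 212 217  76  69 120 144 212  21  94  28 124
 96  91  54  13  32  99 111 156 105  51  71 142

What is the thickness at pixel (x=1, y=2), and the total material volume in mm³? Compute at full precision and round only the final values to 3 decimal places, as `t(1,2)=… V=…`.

span = t_max - t_min = 3.55 - 0.83 = 2.720
L(1,2) = 91, L_eff = 1 - 91/255 = 0.643137 (inverted)
t(1,2) = 3.55 - 2.720·0.643137 = 1.801
Σt over all 3·12 pixels = 25397/375 ≈ 67.7253333
V = pitch²·Σt = 0.84²·25397/375 = 47.787

t(1,2)=1.801 V=47.787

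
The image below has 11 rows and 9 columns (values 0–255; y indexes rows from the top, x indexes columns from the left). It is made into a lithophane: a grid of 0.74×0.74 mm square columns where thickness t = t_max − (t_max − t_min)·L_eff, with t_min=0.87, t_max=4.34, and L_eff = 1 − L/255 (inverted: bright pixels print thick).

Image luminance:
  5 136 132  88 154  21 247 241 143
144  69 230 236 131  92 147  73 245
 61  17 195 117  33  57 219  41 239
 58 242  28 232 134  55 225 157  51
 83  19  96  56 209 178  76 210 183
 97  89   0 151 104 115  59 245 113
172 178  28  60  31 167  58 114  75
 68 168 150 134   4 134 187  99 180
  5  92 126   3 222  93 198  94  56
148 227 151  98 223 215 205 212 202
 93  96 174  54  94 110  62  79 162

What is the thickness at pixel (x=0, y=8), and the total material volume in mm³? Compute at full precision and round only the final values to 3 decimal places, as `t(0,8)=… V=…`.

t(0,8)=0.938 V=138.664

span = t_max - t_min = 4.34 - 0.87 = 3.470
L(0,8) = 5, L_eff = 1 - 5/255 = 0.980392 (inverted)
t(0,8) = 4.34 - 3.470·0.980392 = 0.938
Σt over all 11·9 pixels = 538094/2125 ≈ 253.2207059
V = pitch²·Σt = 0.74²·538094/2125 = 138.664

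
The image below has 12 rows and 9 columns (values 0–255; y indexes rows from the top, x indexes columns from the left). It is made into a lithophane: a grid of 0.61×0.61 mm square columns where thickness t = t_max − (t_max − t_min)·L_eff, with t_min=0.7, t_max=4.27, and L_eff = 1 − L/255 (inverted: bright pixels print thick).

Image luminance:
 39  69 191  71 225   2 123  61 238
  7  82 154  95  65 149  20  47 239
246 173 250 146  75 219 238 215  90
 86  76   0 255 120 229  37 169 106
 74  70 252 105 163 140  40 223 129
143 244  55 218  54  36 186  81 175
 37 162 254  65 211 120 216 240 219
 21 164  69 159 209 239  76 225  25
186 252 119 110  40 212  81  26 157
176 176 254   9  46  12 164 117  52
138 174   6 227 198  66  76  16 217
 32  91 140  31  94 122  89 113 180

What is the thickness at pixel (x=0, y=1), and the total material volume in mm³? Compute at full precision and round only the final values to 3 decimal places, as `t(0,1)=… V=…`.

span = t_max - t_min = 4.27 - 0.7 = 3.570
L(0,1) = 7, L_eff = 1 - 7/255 = 0.972549 (inverted)
t(0,1) = 4.27 - 3.570·0.972549 = 0.798
Σt over all 12·9 pixels = 270.27
V = pitch²·Σt = 0.61²·270.27 = 100.567

t(0,1)=0.798 V=100.567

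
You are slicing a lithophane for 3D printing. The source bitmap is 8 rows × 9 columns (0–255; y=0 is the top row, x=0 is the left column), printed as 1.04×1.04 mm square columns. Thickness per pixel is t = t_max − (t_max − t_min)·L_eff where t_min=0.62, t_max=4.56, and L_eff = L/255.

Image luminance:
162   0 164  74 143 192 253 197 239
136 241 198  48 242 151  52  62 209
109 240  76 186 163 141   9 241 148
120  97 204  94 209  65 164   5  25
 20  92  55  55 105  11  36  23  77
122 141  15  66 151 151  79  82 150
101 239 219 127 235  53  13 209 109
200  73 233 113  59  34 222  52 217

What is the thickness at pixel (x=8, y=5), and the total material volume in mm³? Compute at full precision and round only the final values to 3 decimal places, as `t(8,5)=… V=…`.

t(8,5)=2.242 V=204.738

span = t_max - t_min = 4.56 - 0.62 = 3.940
L(8,5) = 150, L_eff = 150/255 = 0.588235
t(8,5) = 4.56 - 3.940·0.588235 = 2.242
Σt over all 8·9 pixels = 1206737/6375 ≈ 189.2920784
V = pitch²·Σt = 1.04²·1206737/6375 = 204.738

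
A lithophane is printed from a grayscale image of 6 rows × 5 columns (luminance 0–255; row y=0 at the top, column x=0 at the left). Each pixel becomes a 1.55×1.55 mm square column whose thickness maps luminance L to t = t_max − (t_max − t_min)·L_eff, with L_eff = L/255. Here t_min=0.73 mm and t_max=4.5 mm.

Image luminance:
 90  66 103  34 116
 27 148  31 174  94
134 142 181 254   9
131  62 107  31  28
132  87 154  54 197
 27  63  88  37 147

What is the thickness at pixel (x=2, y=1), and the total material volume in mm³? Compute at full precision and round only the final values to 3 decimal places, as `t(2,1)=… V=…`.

t(2,1)=4.042 V=219.627

span = t_max - t_min = 4.5 - 0.73 = 3.770
L(2,1) = 31, L_eff = 31/255 = 0.121569
t(2,1) = 4.5 - 3.770·0.121569 = 4.042
Σt over all 6·5 pixels = 582776/6375 ≈ 91.4158431
V = pitch²·Σt = 1.55²·582776/6375 = 219.627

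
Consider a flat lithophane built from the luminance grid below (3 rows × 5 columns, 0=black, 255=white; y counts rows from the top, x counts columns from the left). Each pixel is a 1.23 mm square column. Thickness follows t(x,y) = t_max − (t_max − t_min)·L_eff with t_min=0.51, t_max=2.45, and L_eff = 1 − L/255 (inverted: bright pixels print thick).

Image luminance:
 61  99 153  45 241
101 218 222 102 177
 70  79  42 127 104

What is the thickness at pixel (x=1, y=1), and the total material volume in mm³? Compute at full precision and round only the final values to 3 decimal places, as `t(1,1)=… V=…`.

span = t_max - t_min = 2.45 - 0.51 = 1.940
L(1,1) = 218, L_eff = 1 - 218/255 = 0.145098 (inverted)
t(1,1) = 2.45 - 1.940·0.145098 = 2.169
Σt over all 3·5 pixels = 552229/25500 ≈ 21.6560392
V = pitch²·Σt = 1.23²·552229/25500 = 32.763

t(1,1)=2.169 V=32.763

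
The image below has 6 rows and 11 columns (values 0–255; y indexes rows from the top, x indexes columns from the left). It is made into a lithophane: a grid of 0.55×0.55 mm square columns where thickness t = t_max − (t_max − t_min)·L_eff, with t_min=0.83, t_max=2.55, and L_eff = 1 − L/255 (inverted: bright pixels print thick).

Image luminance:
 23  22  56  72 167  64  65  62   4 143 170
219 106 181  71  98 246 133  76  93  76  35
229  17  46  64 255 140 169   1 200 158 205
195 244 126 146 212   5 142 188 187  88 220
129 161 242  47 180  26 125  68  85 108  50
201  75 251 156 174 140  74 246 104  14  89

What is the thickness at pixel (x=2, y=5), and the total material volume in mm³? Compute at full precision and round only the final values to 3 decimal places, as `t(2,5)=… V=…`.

t(2,5)=2.523 V=33.229

span = t_max - t_min = 2.55 - 0.83 = 1.720
L(2,5) = 251, L_eff = 1 - 251/255 = 0.015686 (inverted)
t(2,5) = 2.55 - 1.720·0.015686 = 2.523
Σt over all 6·11 pixels = 1400549/12750 ≈ 109.8469804
V = pitch²·Σt = 0.55²·1400549/12750 = 33.229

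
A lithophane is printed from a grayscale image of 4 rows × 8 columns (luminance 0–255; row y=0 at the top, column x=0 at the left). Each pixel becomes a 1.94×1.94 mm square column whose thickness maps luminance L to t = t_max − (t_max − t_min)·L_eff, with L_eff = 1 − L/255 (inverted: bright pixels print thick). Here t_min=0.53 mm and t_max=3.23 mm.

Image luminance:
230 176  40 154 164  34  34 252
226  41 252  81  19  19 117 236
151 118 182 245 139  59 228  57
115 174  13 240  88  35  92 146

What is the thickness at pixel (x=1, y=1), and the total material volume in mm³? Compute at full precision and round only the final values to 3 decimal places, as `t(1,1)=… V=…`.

span = t_max - t_min = 3.23 - 0.53 = 2.700
L(1,1) = 41, L_eff = 1 - 41/255 = 0.839216 (inverted)
t(1,1) = 3.23 - 2.700·0.839216 = 0.964
Σt over all 4·8 pixels = 51829/850 ≈ 60.9752941
V = pitch²·Σt = 1.94²·51829/850 = 229.487

t(1,1)=0.964 V=229.487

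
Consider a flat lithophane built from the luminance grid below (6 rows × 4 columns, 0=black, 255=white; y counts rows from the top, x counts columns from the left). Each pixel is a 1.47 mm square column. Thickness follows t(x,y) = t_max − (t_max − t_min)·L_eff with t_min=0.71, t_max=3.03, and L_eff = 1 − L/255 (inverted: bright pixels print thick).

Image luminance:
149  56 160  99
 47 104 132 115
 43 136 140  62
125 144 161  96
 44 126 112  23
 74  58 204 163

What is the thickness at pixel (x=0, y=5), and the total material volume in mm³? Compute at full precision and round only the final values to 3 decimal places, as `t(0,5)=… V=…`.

t(0,5)=1.383 V=87.407

span = t_max - t_min = 3.03 - 0.71 = 2.320
L(0,5) = 74, L_eff = 1 - 74/255 = 0.709804 (inverted)
t(0,5) = 3.03 - 2.320·0.709804 = 1.383
Σt over all 6·4 pixels = 257864/6375 ≈ 40.4492549
V = pitch²·Σt = 1.47²·257864/6375 = 87.407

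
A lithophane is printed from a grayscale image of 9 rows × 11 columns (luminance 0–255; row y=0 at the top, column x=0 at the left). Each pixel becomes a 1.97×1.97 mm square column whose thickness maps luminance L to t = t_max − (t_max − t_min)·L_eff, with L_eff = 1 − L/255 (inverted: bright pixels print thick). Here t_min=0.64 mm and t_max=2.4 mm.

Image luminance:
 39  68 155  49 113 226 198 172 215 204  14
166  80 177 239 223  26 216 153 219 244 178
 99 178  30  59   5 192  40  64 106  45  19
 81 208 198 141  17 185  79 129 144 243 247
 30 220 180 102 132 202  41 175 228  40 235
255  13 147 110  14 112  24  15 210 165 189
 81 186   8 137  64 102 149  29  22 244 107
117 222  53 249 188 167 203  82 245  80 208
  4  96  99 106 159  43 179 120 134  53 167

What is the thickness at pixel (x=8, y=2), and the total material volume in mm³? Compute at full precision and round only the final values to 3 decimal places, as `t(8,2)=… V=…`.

t(8,2)=1.372 V=589.422

span = t_max - t_min = 2.4 - 0.64 = 1.760
L(8,2) = 106, L_eff = 1 - 106/255 = 0.584314 (inverted)
t(8,2) = 2.4 - 1.760·0.584314 = 1.372
Σt over all 9·11 pixels = 64548/425 ≈ 151.8776471
V = pitch²·Σt = 1.97²·64548/425 = 589.422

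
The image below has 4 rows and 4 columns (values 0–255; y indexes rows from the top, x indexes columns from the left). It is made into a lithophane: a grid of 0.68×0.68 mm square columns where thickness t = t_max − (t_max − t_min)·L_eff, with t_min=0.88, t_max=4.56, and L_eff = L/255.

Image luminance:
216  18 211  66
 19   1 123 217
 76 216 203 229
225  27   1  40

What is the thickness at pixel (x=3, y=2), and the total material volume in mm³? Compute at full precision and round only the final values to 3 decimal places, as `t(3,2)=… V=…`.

t(3,2)=1.255 V=21.138

span = t_max - t_min = 4.56 - 0.88 = 3.680
L(3,2) = 229, L_eff = 229/255 = 0.898039
t(3,2) = 4.56 - 3.680·0.898039 = 1.255
Σt over all 4·4 pixels = 291424/6375 ≈ 45.7135686
V = pitch²·Σt = 0.68²·291424/6375 = 21.138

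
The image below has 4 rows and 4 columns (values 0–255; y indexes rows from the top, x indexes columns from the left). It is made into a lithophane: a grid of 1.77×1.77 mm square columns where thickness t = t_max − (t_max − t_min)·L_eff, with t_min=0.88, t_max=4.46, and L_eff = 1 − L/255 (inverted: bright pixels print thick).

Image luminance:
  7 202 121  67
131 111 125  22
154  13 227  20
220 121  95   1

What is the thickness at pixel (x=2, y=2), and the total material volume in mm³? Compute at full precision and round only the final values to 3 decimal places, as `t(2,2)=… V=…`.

t(2,2)=4.067 V=116.112

span = t_max - t_min = 4.46 - 0.88 = 3.580
L(2,2) = 227, L_eff = 1 - 227/255 = 0.109804 (inverted)
t(2,2) = 4.46 - 3.580·0.109804 = 4.067
Σt over all 4·4 pixels = 472543/12750 ≈ 37.0621961
V = pitch²·Σt = 1.77²·472543/12750 = 116.112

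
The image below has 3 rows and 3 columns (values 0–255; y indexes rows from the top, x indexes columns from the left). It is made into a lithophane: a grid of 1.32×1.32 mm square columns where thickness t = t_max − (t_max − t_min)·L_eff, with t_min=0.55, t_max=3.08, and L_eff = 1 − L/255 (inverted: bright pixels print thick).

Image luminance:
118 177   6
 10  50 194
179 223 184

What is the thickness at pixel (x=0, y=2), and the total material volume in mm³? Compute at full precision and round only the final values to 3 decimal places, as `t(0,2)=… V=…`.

span = t_max - t_min = 3.08 - 0.55 = 2.530
L(0,2) = 179, L_eff = 1 - 179/255 = 0.298039 (inverted)
t(0,2) = 3.08 - 2.530·0.298039 = 2.326
Σt over all 3·3 pixels = 207449/12750 ≈ 16.2705098
V = pitch²·Σt = 1.32²·207449/12750 = 28.350

t(0,2)=2.326 V=28.350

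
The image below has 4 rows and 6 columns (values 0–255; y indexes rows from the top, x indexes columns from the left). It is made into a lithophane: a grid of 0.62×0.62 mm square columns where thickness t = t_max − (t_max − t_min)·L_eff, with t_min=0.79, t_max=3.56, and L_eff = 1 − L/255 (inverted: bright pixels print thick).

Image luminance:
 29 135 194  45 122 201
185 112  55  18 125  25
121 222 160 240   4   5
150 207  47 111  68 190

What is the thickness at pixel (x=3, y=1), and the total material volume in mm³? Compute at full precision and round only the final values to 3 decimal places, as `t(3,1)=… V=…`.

t(3,1)=0.986 V=18.859

span = t_max - t_min = 3.56 - 0.79 = 2.770
L(3,1) = 18, L_eff = 1 - 18/255 = 0.929412 (inverted)
t(3,1) = 3.56 - 2.770·0.929412 = 0.986
Σt over all 4·6 pixels = 73591/1500 ≈ 49.0606667
V = pitch²·Σt = 0.62²·73591/1500 = 18.859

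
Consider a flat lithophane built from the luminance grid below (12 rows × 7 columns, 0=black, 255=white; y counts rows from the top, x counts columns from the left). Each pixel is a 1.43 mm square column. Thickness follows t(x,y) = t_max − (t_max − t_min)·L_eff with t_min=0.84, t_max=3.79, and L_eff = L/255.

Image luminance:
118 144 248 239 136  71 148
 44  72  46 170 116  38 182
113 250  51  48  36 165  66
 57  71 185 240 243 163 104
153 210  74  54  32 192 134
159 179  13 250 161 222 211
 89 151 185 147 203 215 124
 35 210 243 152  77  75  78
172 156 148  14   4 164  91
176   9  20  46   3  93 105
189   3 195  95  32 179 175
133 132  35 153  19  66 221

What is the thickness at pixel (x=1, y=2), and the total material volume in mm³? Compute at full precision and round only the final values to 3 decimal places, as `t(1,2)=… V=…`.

span = t_max - t_min = 3.79 - 0.84 = 2.950
L(1,2) = 250, L_eff = 250/255 = 0.980392
t(1,2) = 3.79 - 2.950·0.980392 = 0.898
Σt over all 12·7 pixels = 252214/1275 ≈ 197.8149020
V = pitch²·Σt = 1.43²·252214/1275 = 404.512

t(1,2)=0.898 V=404.512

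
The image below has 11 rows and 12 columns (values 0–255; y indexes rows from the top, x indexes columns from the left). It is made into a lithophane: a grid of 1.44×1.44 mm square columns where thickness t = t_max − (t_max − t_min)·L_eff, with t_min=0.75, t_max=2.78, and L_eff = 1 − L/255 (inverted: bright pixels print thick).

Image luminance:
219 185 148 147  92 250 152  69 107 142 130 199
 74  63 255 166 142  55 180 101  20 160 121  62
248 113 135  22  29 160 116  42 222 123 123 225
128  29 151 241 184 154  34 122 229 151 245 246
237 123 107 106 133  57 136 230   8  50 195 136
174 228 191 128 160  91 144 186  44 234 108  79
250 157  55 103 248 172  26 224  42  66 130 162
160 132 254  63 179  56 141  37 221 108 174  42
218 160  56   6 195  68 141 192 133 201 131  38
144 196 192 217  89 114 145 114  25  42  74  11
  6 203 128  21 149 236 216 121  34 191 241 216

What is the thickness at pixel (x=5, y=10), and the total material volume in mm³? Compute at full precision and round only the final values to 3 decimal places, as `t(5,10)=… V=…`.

t(5,10)=2.629 V=500.143

span = t_max - t_min = 2.78 - 0.75 = 2.030
L(5,10) = 236, L_eff = 1 - 236/255 = 0.074510 (inverted)
t(5,10) = 2.78 - 2.030·0.074510 = 2.629
Σt over all 11·12 pixels = 1025081/4250 ≈ 241.1955294
V = pitch²·Σt = 1.44²·1025081/4250 = 500.143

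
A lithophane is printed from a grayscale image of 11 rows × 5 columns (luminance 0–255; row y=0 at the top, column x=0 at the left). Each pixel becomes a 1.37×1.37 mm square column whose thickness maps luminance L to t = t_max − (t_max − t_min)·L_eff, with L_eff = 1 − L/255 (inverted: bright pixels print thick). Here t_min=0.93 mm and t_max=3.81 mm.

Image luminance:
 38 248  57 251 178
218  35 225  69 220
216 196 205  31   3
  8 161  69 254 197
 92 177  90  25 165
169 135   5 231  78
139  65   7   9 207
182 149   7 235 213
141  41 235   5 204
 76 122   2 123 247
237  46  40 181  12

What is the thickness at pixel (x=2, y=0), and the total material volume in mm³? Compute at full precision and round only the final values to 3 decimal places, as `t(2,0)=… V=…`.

span = t_max - t_min = 3.81 - 0.93 = 2.880
L(2,0) = 57, L_eff = 1 - 57/255 = 0.776471 (inverted)
t(2,0) = 3.81 - 2.880·0.776471 = 1.574
Σt over all 11·5 pixels = 1103991/8500 ≈ 129.8812941
V = pitch²·Σt = 1.37²·1103991/8500 = 243.774

t(2,0)=1.574 V=243.774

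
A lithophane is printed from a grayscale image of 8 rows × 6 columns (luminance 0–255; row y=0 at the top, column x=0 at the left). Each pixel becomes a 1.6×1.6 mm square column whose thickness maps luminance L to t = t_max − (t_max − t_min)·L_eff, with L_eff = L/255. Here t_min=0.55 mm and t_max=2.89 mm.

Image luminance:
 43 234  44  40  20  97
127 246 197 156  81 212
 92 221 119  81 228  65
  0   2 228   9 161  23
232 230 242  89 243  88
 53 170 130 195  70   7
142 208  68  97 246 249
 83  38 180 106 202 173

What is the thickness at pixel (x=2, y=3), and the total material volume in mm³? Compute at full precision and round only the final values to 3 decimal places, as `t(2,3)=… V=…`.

t(2,3)=0.798 V=207.900

span = t_max - t_min = 2.89 - 0.55 = 2.340
L(2,3) = 228, L_eff = 228/255 = 0.894118
t(2,3) = 2.89 - 2.340·0.894118 = 0.798
Σt over all 8·6 pixels = 345147/4250 ≈ 81.2110588
V = pitch²·Σt = 1.6²·345147/4250 = 207.900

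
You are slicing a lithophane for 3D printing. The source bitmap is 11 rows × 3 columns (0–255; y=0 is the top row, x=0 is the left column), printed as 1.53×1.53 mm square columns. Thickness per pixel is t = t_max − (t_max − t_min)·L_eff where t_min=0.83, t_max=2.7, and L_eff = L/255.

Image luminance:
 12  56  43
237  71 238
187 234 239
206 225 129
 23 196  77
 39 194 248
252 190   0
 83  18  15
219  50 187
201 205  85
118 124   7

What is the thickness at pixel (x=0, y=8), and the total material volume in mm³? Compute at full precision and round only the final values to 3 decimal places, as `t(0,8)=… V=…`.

t(0,8)=1.094 V=132.904

span = t_max - t_min = 2.7 - 0.83 = 1.870
L(0,8) = 219, L_eff = 219/255 = 0.858824
t(0,8) = 2.7 - 1.870·0.858824 = 1.094
Σt over all 11·3 pixels = 42581/750 ≈ 56.7746667
V = pitch²·Σt = 1.53²·42581/750 = 132.904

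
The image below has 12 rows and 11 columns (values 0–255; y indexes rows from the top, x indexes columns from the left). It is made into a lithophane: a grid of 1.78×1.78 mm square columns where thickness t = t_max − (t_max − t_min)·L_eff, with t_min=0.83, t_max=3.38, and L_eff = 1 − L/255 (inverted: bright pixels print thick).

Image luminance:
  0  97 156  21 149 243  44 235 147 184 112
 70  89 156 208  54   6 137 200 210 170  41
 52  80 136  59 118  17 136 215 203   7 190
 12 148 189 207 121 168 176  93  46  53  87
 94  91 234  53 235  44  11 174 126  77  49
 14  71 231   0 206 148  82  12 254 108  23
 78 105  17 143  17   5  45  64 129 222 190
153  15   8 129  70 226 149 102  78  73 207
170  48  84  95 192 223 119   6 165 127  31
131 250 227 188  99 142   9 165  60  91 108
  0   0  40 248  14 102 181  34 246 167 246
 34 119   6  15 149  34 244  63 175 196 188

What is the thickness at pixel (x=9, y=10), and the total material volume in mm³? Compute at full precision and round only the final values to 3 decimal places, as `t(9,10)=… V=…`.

span = t_max - t_min = 3.38 - 0.83 = 2.550
L(9,10) = 167, L_eff = 1 - 167/255 = 0.345098 (inverted)
t(9,10) = 3.38 - 2.550·0.345098 = 2.500
Σt over all 12·11 pixels = 259.91
V = pitch²·Σt = 1.78²·259.91 = 823.499

t(9,10)=2.500 V=823.499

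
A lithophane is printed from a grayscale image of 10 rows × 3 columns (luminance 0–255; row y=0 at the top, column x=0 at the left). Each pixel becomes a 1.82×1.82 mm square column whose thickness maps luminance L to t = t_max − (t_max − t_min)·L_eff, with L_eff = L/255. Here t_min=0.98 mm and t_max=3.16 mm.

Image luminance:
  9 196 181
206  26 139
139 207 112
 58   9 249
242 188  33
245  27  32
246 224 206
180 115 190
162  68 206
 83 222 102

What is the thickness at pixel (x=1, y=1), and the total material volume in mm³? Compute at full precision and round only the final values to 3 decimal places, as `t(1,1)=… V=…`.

span = t_max - t_min = 3.16 - 0.98 = 2.180
L(1,1) = 26, L_eff = 26/255 = 0.101961
t(1,1) = 3.16 - 2.180·0.101961 = 2.938
Σt over all 10·3 pixels = 123297/2125 ≈ 58.0221176
V = pitch²·Σt = 1.82²·123297/2125 = 192.192

t(1,1)=2.938 V=192.192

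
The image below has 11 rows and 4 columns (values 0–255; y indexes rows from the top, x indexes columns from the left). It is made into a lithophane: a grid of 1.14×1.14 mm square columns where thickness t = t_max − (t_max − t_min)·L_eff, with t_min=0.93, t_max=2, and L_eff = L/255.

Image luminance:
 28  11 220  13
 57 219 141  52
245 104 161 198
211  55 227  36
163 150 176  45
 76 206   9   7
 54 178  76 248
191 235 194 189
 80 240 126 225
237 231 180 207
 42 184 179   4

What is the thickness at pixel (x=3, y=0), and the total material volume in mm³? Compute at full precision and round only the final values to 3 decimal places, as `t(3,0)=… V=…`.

span = t_max - t_min = 2 - 0.93 = 1.070
L(3,0) = 13, L_eff = 13/255 = 0.050980
t(3,0) = 2 - 1.070·0.050980 = 1.945
Σt over all 11·4 pixels = 159023/2550 ≈ 62.3619608
V = pitch²·Σt = 1.14²·159023/2550 = 81.046

t(3,0)=1.945 V=81.046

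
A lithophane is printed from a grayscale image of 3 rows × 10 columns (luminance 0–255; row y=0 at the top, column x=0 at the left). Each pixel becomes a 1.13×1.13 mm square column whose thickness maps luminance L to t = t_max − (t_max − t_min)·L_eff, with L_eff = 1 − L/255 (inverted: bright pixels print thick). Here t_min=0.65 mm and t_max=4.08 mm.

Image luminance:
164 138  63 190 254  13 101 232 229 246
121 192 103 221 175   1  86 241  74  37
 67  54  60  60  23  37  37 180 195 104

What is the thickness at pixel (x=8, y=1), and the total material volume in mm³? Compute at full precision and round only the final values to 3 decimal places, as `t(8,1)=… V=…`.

t(8,1)=1.645 V=88.415

span = t_max - t_min = 4.08 - 0.65 = 3.430
L(8,1) = 74, L_eff = 1 - 74/255 = 0.709804 (inverted)
t(8,1) = 4.08 - 3.430·0.709804 = 1.645
Σt over all 3·10 pixels = 441416/6375 ≈ 69.2417255
V = pitch²·Σt = 1.13²·441416/6375 = 88.415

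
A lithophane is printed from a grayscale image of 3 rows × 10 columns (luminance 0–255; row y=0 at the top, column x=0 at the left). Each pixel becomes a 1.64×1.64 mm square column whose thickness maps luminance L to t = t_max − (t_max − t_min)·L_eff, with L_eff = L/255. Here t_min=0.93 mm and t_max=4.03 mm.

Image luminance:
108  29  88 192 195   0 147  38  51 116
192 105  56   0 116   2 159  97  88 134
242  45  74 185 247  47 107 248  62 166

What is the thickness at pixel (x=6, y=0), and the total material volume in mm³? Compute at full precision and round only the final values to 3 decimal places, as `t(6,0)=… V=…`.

t(6,0)=2.243 V=216.095

span = t_max - t_min = 4.03 - 0.93 = 3.100
L(6,0) = 147, L_eff = 147/255 = 0.576471
t(6,0) = 4.03 - 3.100·0.576471 = 2.243
Σt over all 3·10 pixels = 68293/850 ≈ 80.3447059
V = pitch²·Σt = 1.64²·68293/850 = 216.095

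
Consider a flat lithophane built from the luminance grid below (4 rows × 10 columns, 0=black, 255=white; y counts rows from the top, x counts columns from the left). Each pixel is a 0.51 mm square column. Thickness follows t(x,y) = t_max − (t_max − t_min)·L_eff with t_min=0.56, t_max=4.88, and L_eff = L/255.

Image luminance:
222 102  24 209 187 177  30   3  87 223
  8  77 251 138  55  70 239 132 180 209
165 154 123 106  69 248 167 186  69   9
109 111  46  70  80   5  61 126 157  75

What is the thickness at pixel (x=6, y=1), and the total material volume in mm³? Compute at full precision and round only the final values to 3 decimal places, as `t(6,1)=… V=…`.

span = t_max - t_min = 4.88 - 0.56 = 4.320
L(6,1) = 239, L_eff = 239/255 = 0.937255
t(6,1) = 4.88 - 4.320·0.937255 = 0.831
Σt over all 4·10 pixels = 243476/2125 ≈ 114.5769412
V = pitch²·Σt = 0.51²·243476/2125 = 29.801

t(6,1)=0.831 V=29.801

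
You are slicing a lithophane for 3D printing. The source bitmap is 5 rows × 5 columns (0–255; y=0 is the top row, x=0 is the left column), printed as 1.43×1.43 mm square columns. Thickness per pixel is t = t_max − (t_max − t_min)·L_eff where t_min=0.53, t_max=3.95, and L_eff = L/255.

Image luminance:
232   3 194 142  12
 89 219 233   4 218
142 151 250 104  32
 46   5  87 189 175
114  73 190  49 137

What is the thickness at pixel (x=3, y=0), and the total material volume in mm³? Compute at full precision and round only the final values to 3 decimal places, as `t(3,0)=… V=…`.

span = t_max - t_min = 3.95 - 0.53 = 3.420
L(3,0) = 142, L_eff = 142/255 = 0.556863
t(3,0) = 3.95 - 3.420·0.556863 = 2.046
Σt over all 5·5 pixels = 97423/1700 ≈ 57.3076471
V = pitch²·Σt = 1.43²·97423/1700 = 117.188

t(3,0)=2.046 V=117.188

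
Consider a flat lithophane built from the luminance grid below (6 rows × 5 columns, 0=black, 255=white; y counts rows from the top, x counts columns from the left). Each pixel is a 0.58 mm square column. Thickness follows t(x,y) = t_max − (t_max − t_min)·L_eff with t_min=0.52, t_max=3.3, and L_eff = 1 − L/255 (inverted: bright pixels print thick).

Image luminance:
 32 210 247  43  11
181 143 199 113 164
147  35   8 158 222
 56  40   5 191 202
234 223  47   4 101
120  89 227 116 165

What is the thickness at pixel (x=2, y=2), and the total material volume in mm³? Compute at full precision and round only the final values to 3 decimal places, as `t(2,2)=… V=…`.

t(2,2)=0.607 V=18.938

span = t_max - t_min = 3.3 - 0.52 = 2.780
L(2,2) = 8, L_eff = 1 - 8/255 = 0.968627 (inverted)
t(2,2) = 3.3 - 2.780·0.968627 = 0.607
Σt over all 6·5 pixels = 717787/12750 ≈ 56.2970196
V = pitch²·Σt = 0.58²·717787/12750 = 18.938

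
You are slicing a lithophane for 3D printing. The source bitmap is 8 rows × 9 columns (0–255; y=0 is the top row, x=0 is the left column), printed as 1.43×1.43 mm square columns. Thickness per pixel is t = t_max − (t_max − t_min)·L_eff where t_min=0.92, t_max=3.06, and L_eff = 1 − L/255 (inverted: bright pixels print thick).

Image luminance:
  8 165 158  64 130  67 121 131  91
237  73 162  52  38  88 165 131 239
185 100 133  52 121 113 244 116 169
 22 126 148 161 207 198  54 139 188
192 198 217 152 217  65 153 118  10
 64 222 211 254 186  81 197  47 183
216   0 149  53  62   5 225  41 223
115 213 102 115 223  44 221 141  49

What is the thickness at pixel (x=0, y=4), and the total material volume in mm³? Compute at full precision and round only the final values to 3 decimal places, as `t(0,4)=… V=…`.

span = t_max - t_min = 3.06 - 0.92 = 2.140
L(0,4) = 192, L_eff = 1 - 192/255 = 0.247059 (inverted)
t(0,4) = 3.06 - 2.140·0.247059 = 2.531
Σt over all 8·9 pixels = 186748/1275 ≈ 146.4690196
V = pitch²·Σt = 1.43²·186748/1275 = 299.514

t(0,4)=2.531 V=299.514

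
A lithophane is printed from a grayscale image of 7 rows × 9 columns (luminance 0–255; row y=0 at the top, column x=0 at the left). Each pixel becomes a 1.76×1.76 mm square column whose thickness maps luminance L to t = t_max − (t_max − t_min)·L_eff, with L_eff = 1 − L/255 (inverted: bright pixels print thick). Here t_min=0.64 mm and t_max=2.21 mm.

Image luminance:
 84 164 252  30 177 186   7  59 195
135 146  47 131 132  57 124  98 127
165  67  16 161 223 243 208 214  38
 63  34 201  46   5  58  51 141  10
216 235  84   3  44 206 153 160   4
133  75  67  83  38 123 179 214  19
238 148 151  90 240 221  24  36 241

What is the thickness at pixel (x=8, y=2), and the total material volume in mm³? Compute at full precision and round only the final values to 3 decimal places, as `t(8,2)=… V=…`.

t(8,2)=0.874 V=268.313

span = t_max - t_min = 2.21 - 0.64 = 1.570
L(8,2) = 38, L_eff = 1 - 38/255 = 0.850980 (inverted)
t(8,2) = 2.21 - 1.570·0.850980 = 0.874
Σt over all 7·9 pixels = 22088/255 ≈ 86.6196078
V = pitch²·Σt = 1.76²·22088/255 = 268.313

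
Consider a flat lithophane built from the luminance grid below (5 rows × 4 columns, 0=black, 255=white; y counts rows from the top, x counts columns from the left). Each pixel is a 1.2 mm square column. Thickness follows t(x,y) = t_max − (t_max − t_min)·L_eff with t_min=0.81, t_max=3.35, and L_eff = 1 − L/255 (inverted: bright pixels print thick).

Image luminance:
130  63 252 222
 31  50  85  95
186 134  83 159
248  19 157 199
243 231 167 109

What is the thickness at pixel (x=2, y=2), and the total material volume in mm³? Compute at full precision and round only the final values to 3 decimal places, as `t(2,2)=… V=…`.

span = t_max - t_min = 3.35 - 0.81 = 2.540
L(2,2) = 83, L_eff = 1 - 83/255 = 0.674510 (inverted)
t(2,2) = 3.35 - 2.540·0.674510 = 1.637
Σt over all 5·4 pixels = 570151/12750 ≈ 44.7177255
V = pitch²·Σt = 1.2²·570151/12750 = 64.394

t(2,2)=1.637 V=64.394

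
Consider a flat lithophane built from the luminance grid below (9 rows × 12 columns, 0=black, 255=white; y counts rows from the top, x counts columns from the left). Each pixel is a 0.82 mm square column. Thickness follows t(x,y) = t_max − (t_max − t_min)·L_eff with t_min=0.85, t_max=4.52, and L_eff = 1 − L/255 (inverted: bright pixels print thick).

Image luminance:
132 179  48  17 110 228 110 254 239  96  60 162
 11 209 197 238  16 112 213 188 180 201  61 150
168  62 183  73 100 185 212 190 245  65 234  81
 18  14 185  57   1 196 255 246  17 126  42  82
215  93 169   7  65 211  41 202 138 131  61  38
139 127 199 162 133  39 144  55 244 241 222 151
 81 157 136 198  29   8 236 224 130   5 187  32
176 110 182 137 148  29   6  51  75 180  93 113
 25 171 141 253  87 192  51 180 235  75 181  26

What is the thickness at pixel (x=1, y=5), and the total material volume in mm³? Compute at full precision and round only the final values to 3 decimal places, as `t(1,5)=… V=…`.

span = t_max - t_min = 4.52 - 0.85 = 3.670
L(1,5) = 127, L_eff = 1 - 127/255 = 0.501961 (inverted)
t(1,5) = 4.52 - 3.670·0.501961 = 2.678
Σt over all 9·12 pixels = 1496881/5100 ≈ 293.5060784
V = pitch²·Σt = 0.82²·1496881/5100 = 197.353

t(1,5)=2.678 V=197.353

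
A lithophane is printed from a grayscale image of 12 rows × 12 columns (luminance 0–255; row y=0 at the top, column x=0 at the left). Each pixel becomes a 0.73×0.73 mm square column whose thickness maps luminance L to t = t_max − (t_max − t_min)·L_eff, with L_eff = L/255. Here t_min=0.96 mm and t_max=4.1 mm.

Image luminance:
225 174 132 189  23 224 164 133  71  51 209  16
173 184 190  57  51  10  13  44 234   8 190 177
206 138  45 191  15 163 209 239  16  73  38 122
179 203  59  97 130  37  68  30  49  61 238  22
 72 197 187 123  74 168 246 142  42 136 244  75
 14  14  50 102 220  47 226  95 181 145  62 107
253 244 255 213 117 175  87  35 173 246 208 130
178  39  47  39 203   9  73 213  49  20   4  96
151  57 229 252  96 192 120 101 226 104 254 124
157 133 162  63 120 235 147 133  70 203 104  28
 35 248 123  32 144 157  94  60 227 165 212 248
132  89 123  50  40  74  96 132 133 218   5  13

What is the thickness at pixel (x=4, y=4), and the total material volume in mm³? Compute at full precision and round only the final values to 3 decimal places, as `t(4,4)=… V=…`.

span = t_max - t_min = 4.1 - 0.96 = 3.140
L(4,4) = 74, L_eff = 74/255 = 0.290196
t(4,4) = 4.1 - 3.140·0.290196 = 3.189
Σt over all 12·12 pixels = 2354254/6375 ≈ 369.2947451
V = pitch²·Σt = 0.73²·2354254/6375 = 196.797

t(4,4)=3.189 V=196.797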